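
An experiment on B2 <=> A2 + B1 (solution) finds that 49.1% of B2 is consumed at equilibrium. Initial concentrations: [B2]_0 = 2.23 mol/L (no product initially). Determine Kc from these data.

Kc = 1.06 mol/L

Let X = conversion of B2.
Concentrations: [B2] = 2.23 − 2.23X; [A2] = 2.23X; [B1] = 2.23X.
At X = 0.491: [B2] = 1.14, [A2] = 1.09, [B1] = 1.09.
Kc = [A2] [B1] / ([B2]) = 1.06 mol/L.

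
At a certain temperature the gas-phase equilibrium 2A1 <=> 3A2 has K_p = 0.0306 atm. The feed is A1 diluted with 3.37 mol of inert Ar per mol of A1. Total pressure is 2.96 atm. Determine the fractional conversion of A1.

Basis: 1 mol A1 initially; let X = conversion of A1. Extent ξ = 0.5X.
Species balance: n_A1 = 1 − X; n_A2 = 1.5X; n_I = 3.37 (inert).
Summing: n_T = 4.37 + 0.5X.
With p_i = (n_i/n_T)P, K_p = p_A2^3 / (p_A1^2).
Substituting and setting equal to 0.0306 atm gives a polynomial in X; the root in (0,1) is X = 0.205.

X = 0.205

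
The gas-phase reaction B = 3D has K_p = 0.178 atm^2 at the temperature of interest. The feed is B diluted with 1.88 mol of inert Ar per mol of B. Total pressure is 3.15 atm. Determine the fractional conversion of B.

X = 0.179

Take 1 mol B as basis and let X be its fractional conversion, so ξ = X.
Species balance: n_B = 1 − X; n_D = 3X; n_I = 1.88 (inert).
Summing: n_T = 2.88 + 2X.
y_i = n_i/n_T, p_i = y_i·P. K_p = p_D^3 / (p_B).
This yields a degree-3 equation in X; solving on (0,1), X = 0.179.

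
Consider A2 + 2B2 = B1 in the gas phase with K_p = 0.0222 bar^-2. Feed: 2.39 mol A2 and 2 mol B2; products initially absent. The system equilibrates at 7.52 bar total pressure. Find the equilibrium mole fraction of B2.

y_B2 = 0.359

Let X = conversion of B2 (basis 2 mol B2); extent of reaction ξ = X.
At extent ξ: n_A2 = 2.39 − X; n_B2 = 2 − 2X; n_B1 = X.
Total moles n_T = 4.39 − 2X.
With p_i = (n_i/n_T)P, K_p = p_B1 / (p_A2 p_B2^2).
Substituting and setting equal to 0.0222 bar^-2 gives a polynomial in X; the root in (0,1) is X = 0.332.
Then n_B2 = 1.34, n_T = 3.73, so y_B2 = 0.359.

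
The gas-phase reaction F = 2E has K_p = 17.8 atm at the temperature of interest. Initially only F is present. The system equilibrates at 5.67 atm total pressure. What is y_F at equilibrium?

y_F = 0.203

Basis: 1 mol F initially; let X = conversion of F. Extent ξ = X.
Moles: n_F = 1 − X; n_E = 2X.
Summing: n_T = 1 + X.
Mole fractions y_i = n_i/n_T; K_p = p_E^2 / (p_F) with p_i = y_i·P.
Setting this equal to 17.8 atm and taking the physical root (0 < X < 1) gives X = 0.663.
Then n_F = 0.337, n_T = 1.66, so y_F = 0.203.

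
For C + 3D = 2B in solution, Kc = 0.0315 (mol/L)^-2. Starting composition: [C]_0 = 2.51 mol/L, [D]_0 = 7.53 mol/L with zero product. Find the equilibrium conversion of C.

Let X = conversion of C; extent ξ = 2.51·X mol/L.
Concentrations: [C] = 2.51 − 2.51X; [D] = 7.53 − 7.53X; [B] = 5.02X.
Kc = [B]^2 / ([C] [D]^3).
Setting equal to 0.0315 and solving for X on (0,1) gives X = 0.407.

X = 0.407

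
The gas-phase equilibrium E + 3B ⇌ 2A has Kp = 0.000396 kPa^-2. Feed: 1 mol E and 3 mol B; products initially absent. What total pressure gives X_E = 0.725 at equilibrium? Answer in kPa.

P = 473 kPa

Basis: 1 mol E initially; let X = conversion of E. Extent ξ = X.
Mole table: n_E = 1 − X; n_B = 3 − 3X; n_A = 2X.
Summing: n_T = 4 − 2X.
Kp = p_A^2 / (p_E p_B^3) with p_i = (n_i/n_T)·P.
At X = 0.725: the mole-fraction product g(X) = Π y_i^ν_i = 88.54. Since Kp = g(X)·P^{-2}, P = (g/Kp)^(1/2) = (88.54/0.000396)^(1/2) = 473 kPa.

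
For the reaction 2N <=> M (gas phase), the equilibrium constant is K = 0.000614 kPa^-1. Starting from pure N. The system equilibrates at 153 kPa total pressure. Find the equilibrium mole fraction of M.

y_M = 0.080

Basis: 1 mol N initially; let X = conversion of N. Extent ξ = 0.5X.
Species balance: n_N = 1 − X; n_M = 0.5X.
Total moles n_T = 1 − 0.5X.
With p_i = (n_i/n_T)P, K = p_M / (p_N^2).
Setting this equal to 0.000614 kPa^-1 and taking the physical root (0 < X < 1) gives X = 0.147.
Then n_M = 0.0737, n_T = 0.926, so y_M = 0.080.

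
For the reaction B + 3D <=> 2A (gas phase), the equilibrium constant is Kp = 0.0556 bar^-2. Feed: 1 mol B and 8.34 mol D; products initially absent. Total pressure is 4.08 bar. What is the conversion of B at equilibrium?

Basis: 1 mol B initially; let X = conversion of B. Extent ξ = X.
At extent ξ: n_B = 1 − X; n_D = 8.34 − 3X; n_A = 2X.
n_T = Σnᵢ = 9.34 − 2X.
y_i = n_i/n_T, p_i = y_i·P. Kp = p_A^2 / (p_B p_D^3).
Setting this equal to 0.0556 bar^-2 and taking the physical root (0 < X < 1) gives X = 0.612.

X = 0.612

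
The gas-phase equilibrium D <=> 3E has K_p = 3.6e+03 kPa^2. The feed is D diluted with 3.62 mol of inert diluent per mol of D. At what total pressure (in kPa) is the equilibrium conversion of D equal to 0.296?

Take 1 mol D as basis and let X be its fractional conversion, so ξ = X.
At extent ξ: n_D = 1 − X; n_E = 3X; n_I = 3.62 (inert).
n_T = Σnᵢ = 4.62 + 2X.
K_p = p_E^3 / (p_D) with p_i = (n_i/n_T)·P.
At X = 0.296: the mole-fraction product g(X) = Π y_i^ν_i = 0.03661. Since K_p = g(X)·P^{2}, P = (K_p/g)^(1/2) = (3.6e+03/0.03661)^(1/2) = 314 kPa.

P = 314 kPa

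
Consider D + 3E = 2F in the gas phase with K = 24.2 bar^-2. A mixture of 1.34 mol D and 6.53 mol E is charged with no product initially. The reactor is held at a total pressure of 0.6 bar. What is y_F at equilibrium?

y_F = 0.337

Let X = conversion of D (basis 1.34 mol D); extent of reaction ξ = 1.34X.
Mole table: n_D = 1.34 − 1.34X; n_E = 6.53 − 4.02X; n_F = 2.68X.
n_T = Σnᵢ = 7.87 − 2.68X.
Mole fractions y_i = n_i/n_T; K = p_F^2 / (p_D p_E^3) with p_i = y_i·P.
Setting this equal to 24.2 bar^-2 and taking the physical root (0 < X < 1) gives X = 0.740.
Then n_F = 1.98, n_T = 5.89, so y_F = 0.337.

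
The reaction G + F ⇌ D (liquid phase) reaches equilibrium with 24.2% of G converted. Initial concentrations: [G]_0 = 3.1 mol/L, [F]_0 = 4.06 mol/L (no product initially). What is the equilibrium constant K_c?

K_c = 0.0965 L/mol

Let X = conversion of G.
Concentrations: [G] = 3.1 − 3.1X; [F] = 4.06 − 3.1X; [D] = 3.1X.
At X = 0.242: [G] = 2.35, [F] = 3.31, [D] = 0.75.
K_c = [D] / ([G] [F]) = 0.0965 L/mol.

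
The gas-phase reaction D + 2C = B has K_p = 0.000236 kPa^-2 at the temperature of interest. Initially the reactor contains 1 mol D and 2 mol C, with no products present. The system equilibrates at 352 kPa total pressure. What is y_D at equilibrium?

Let X = conversion of D (basis 1 mol D); extent of reaction ξ = X.
At extent ξ: n_D = 1 − X; n_C = 2 − 2X; n_B = X.
n_T = Σnᵢ = 3 − 2X.
Mole fractions y_i = n_i/n_T; K_p = p_B / (p_D p_C^2) with p_i = y_i·P.
Substituting and setting equal to 0.000236 kPa^-2 gives a polynomial in X; the root in (0,1) is X = 0.757.
Then n_D = 0.243, n_T = 1.49, so y_D = 0.163.

y_D = 0.163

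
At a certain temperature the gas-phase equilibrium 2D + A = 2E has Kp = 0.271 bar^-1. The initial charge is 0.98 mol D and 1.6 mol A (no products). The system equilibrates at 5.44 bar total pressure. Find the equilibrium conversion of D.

X = 0.481

Basis: 0.98 mol D initially; let X = conversion of D. Extent ξ = 0.49X.
Moles: n_D = 0.98 − 0.98X; n_A = 1.6 − 0.49X; n_E = 0.98X.
n_T = Σnᵢ = 2.58 − 0.49X.
Mole fractions y_i = n_i/n_T; Kp = p_E^2 / (p_D^2 p_A) with p_i = y_i·P.
This yields a degree-3 equation in X; solving on (0,1), X = 0.481.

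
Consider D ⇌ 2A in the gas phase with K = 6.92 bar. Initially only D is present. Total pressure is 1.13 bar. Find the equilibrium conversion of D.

X = 0.778

Take 1 mol D as basis and let X be its fractional conversion, so ξ = X.
Mole table: n_D = 1 − X; n_A = 2X.
Summing: n_T = 1 + X.
y_i = n_i/n_T, p_i = y_i·P. K = p_A^2 / (p_D).
Substituting and setting equal to 6.92 bar gives a polynomial in X; the root in (0,1) is X = 0.778.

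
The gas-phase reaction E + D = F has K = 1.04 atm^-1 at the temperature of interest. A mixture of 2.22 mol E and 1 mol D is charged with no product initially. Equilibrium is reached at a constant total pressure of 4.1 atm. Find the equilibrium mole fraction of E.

Basis: 1 mol D initially; let X = conversion of D. Extent ξ = X.
Moles: n_E = 2.22 − X; n_D = 1 − X; n_F = X.
Total moles n_T = 3.22 − X.
With p_i = (n_i/n_T)P, K = p_F / (p_E p_D).
Equating to 1.04 atm^-1 and solving on 0 < X < 1: X = 0.719.
Then n_E = 1.5, n_T = 2.5, so y_E = 0.600.

y_E = 0.600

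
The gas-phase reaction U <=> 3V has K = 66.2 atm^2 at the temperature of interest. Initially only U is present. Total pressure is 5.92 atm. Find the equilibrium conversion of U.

Let X = conversion of U (basis 1 mol U); extent of reaction ξ = X.
Mole table: n_U = 1 − X; n_V = 3X.
Total moles n_T = 1 + 2X.
Mole fractions y_i = n_i/n_T; K = p_V^3 / (p_U) with p_i = y_i·P.
Setting this equal to 66.2 atm^2 and taking the physical root (0 < X < 1) gives X = 0.519.

X = 0.519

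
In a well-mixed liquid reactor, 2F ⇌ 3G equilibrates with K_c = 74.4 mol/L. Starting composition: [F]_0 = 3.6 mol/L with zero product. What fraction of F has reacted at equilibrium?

Let X = conversion of F; extent ξ = 3.6X/2 mol/L.
Concentrations: [F] = 3.6 − 3.6X; [G] = 5.4X.
K_c = [G]^3 / ([F]^2).
This equals 74.4 at X = 0.742 (the root in 0 < X < 1).

X = 0.742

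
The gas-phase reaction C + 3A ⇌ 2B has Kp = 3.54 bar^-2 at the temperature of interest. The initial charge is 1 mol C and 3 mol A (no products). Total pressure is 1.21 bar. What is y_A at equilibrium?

Take 1 mol C as basis and let X be its fractional conversion, so ξ = X.
Species balance: n_C = 1 − X; n_A = 3 − 3X; n_B = 2X.
Summing: n_T = 4 − 2X.
Mole fractions y_i = n_i/n_T; Kp = p_B^2 / (p_C p_A^3) with p_i = y_i·P.
Setting this equal to 3.54 bar^-2 and taking the physical root (0 < X < 1) gives X = 0.497.
Then n_A = 1.51, n_T = 3.01, so y_A = 0.502.

y_A = 0.502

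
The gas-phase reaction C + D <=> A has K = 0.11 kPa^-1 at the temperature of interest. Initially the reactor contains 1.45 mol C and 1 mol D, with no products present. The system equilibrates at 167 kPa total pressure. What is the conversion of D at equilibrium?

Basis: 1 mol D initially; let X = conversion of D. Extent ξ = X.
At extent ξ: n_C = 1.45 − X; n_D = 1 − X; n_A = X.
Summing: n_T = 2.45 − X.
With p_i = (n_i/n_T)P, K = p_A / (p_C p_D).
This yields a degree-2 equation in X; solving on (0,1), X = 0.871.

X = 0.871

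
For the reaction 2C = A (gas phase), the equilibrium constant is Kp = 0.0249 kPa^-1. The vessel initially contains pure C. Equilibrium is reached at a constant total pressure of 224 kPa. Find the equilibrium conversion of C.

X = 0.793

Let X = conversion of C (basis 1 mol C); extent of reaction ξ = 0.5X.
Moles: n_C = 1 − X; n_A = 0.5X.
Total moles n_T = 1 − 0.5X.
With p_i = (n_i/n_T)P, Kp = p_A / (p_C^2).
Setting this equal to 0.0249 kPa^-1 and taking the physical root (0 < X < 1) gives X = 0.793.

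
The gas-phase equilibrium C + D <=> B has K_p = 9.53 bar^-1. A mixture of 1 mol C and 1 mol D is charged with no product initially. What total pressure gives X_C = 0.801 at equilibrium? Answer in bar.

P = 2.54 bar

Basis: 1 mol C initially; let X = conversion of C. Extent ξ = X.
At extent ξ: n_C = 1 − X; n_D = 1 − X; n_B = X.
Summing: n_T = 2 − X.
K_p = p_B / (p_C p_D) with p_i = (n_i/n_T)·P.
At X = 0.801: the mole-fraction product g(X) = Π y_i^ν_i = 24.25. Since K_p = g(X)·P^{-1}, P = (g/K_p)^(1/1) = (24.25/9.53)^(1/1) = 2.54 bar.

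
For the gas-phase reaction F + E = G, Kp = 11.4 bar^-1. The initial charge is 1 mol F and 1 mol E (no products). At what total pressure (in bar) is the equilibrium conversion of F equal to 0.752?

Take 1 mol F as basis and let X be its fractional conversion, so ξ = X.
Mole table: n_F = 1 − X; n_E = 1 − X; n_G = X.
Total moles n_T = 2 − X.
Kp = p_G / (p_F p_E) with p_i = (n_i/n_T)·P.
At X = 0.752: the mole-fraction product g(X) = Π y_i^ν_i = 15.26. Since Kp = g(X)·P^{-1}, P = (g/Kp)^(1/1) = (15.26/11.4)^(1/1) = 1.34 bar.

P = 1.34 bar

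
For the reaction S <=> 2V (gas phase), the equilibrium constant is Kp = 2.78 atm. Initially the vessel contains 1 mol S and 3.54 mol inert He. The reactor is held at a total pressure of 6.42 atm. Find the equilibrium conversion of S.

X = 0.515

Basis: 1 mol S initially; let X = conversion of S. Extent ξ = X.
Moles: n_S = 1 − X; n_V = 2X; n_I = 3.54 (inert).
Total moles n_T = 4.54 + X.
y_i = n_i/n_T, p_i = y_i·P. Kp = p_V^2 / (p_S).
Substituting and setting equal to 2.78 atm gives a polynomial in X; the root in (0,1) is X = 0.515.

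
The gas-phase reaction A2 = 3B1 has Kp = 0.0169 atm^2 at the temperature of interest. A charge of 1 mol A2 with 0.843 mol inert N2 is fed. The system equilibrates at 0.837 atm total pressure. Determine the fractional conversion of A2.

X = 0.152

Take 1 mol A2 as basis and let X be its fractional conversion, so ξ = X.
Moles: n_A2 = 1 − X; n_B1 = 3X; n_I = 0.843 (inert).
Total moles n_T = 1.84 + 2X.
Mole fractions y_i = n_i/n_T; Kp = p_B1^3 / (p_A2) with p_i = y_i·P.
This yields a degree-3 equation in X; solving on (0,1), X = 0.152.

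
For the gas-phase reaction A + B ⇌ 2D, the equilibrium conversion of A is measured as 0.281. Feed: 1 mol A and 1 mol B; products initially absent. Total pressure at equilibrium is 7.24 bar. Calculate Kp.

Kp = 0.611

Basis: 1 mol A initially; let X = conversion of A. Extent ξ = X.
Species balance: n_A = 1 − X; n_B = 1 − X; n_D = 2X.
n_T stays at 2 (no change in mole number).
At X = 0.281: n_A = 0.719, n_B = 0.719, n_D = 0.562, n_T = 2.
p_i = (n_i/n_T)·P. Kp = p_D^2 / (p_A p_B) = 0.611.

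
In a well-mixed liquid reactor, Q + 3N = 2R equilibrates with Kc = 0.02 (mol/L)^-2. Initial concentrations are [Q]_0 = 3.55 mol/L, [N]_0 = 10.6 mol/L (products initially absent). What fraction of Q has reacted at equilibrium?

Let X = conversion of Q; extent ξ = 3.55·X mol/L.
Concentrations: [Q] = 3.55 − 3.55X; [N] = 10.6 − 10.6X; [R] = 7.1X.
Kc = [R]^2 / ([Q] [N]^3).
Solving Kc = 0.02 for X ∈ (0,1): X = 0.425.

X = 0.425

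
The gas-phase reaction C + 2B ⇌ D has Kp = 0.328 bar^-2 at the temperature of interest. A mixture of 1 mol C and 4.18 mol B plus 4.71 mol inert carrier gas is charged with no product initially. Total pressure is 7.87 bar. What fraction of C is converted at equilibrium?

Basis: 1 mol C initially; let X = conversion of C. Extent ξ = X.
Species balance: n_C = 1 − X; n_B = 4.18 − 2X; n_D = X; n_I = 4.71 (inert).
Total moles n_T = 9.89 − 2X.
Mole fractions y_i = n_i/n_T; Kp = p_D / (p_C p_B^2) with p_i = y_i·P.
This yields a degree-3 equation in X; solving on (0,1), X = 0.688.

X = 0.688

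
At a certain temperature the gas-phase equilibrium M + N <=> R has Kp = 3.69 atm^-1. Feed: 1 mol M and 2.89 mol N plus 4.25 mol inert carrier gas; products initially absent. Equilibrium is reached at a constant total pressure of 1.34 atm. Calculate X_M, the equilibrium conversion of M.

X = 0.600

Basis: 1 mol M initially; let X = conversion of M. Extent ξ = X.
Mole table: n_M = 1 − X; n_N = 2.89 − X; n_R = X; n_I = 4.25 (inert).
Summing: n_T = 8.14 − X.
y_i = n_i/n_T, p_i = y_i·P. Kp = p_R / (p_M p_N).
Equating to 3.69 atm^-1 and solving on 0 < X < 1: X = 0.600.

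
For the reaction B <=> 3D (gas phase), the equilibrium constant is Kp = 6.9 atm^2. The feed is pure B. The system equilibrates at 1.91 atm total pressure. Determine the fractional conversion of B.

X = 0.519

Take 1 mol B as basis and let X be its fractional conversion, so ξ = X.
Species balance: n_B = 1 − X; n_D = 3X.
Total moles n_T = 1 + 2X.
With p_i = (n_i/n_T)P, Kp = p_D^3 / (p_B).
Setting this equal to 6.9 atm^2 and taking the physical root (0 < X < 1) gives X = 0.519.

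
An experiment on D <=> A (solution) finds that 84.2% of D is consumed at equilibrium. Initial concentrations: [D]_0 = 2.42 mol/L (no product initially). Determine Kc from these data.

Kc = 5.33

Let X = conversion of D.
Concentrations: [D] = 2.42 − 2.42X; [A] = 2.42X.
At X = 0.842: [D] = 0.382, [A] = 2.04.
Kc = [A] / ([D]) = 5.33.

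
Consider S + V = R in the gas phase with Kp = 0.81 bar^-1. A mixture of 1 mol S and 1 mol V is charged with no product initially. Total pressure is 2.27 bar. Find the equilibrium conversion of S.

Basis: 1 mol S initially; let X = conversion of S. Extent ξ = X.
Species balance: n_S = 1 − X; n_V = 1 − X; n_R = X.
Summing: n_T = 2 − X.
With p_i = (n_i/n_T)P, Kp = p_R / (p_S p_V).
This yields a degree-2 equation in X; solving on (0,1), X = 0.406.

X = 0.406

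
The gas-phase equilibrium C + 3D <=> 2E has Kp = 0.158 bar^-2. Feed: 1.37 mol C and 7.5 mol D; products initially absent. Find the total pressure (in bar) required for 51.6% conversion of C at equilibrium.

P = 2.61 bar

Basis: 1.37 mol C initially; let X = conversion of C. Extent ξ = 1.37X.
Mole table: n_C = 1.37 − 1.37X; n_D = 7.5 − 4.11X; n_E = 2.74X.
Total moles n_T = 8.87 − 2.74X.
Kp = p_E^2 / (p_C p_D^3) with p_i = (n_i/n_T)·P.
At X = 0.516: the mole-fraction product g(X) = Π y_i^ν_i = 1.077. Since Kp = g(X)·P^{-2}, P = (g/Kp)^(1/2) = (1.077/0.158)^(1/2) = 2.61 bar.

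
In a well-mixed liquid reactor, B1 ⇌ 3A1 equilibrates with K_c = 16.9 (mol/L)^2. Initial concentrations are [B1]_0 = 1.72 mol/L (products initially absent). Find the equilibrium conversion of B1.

Let X = conversion of B1; extent ξ = 1.72·X mol/L.
Concentrations: [B1] = 1.72 − 1.72X; [A1] = 5.16X.
K_c = [A1]^3 / ([B1]).
This equals 16.9 at X = 0.479 (the root in 0 < X < 1).

X = 0.479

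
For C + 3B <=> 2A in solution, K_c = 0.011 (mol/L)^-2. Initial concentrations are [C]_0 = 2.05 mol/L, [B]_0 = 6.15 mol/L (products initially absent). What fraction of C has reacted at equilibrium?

X = 0.285

Let X = conversion of C; extent ξ = 2.05·X mol/L.
Concentrations: [C] = 2.05 − 2.05X; [B] = 6.15 − 6.15X; [A] = 4.1X.
K_c = [A]^2 / ([C] [B]^3).
Equating to 0.011 (mol/L)^-2: the physical root is X = 0.285.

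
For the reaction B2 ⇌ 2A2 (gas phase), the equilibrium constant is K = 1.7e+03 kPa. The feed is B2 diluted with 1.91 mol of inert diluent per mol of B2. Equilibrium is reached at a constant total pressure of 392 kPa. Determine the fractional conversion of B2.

X = 0.830

Take 1 mol B2 as basis and let X be its fractional conversion, so ξ = X.
Mole table: n_B2 = 1 − X; n_A2 = 2X; n_I = 1.91 (inert).
Summing: n_T = 2.91 + X.
Mole fractions y_i = n_i/n_T; K = p_A2^2 / (p_B2) with p_i = y_i·P.
This yields a degree-2 equation in X; solving on (0,1), X = 0.830.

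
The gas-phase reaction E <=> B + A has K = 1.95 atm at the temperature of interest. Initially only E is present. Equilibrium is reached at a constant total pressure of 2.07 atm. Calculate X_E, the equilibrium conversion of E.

Basis: 1 mol E initially; let X = conversion of E. Extent ξ = X.
At extent ξ: n_E = 1 − X; n_B = X; n_A = X.
Total moles n_T = 1 + X.
With p_i = (n_i/n_T)P, K = p_B p_A / (p_E).
This yields a degree-2 equation in X; solving on (0,1), X = 0.696.

X = 0.696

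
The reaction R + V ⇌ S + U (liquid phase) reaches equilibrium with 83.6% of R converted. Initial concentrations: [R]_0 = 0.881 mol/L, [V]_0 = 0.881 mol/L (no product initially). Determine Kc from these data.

Kc = 26

Let X = conversion of R.
Concentrations: [R] = 0.881 − 0.881X; [V] = 0.881 − 0.881X; [S] = 0.881X; [U] = 0.881X.
At X = 0.836: [R] = 0.144, [V] = 0.144, [S] = 0.737, [U] = 0.737.
Kc = [S] [U] / ([R] [V]) = 26.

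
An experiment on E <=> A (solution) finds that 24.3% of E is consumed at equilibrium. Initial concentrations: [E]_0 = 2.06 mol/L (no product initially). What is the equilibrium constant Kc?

Kc = 0.321

Let X = conversion of E.
Concentrations: [E] = 2.06 − 2.06X; [A] = 2.06X.
At X = 0.243: [E] = 1.56, [A] = 0.501.
Kc = [A] / ([E]) = 0.321.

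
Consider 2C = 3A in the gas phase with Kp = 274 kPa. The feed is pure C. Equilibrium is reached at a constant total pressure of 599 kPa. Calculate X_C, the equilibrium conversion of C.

Basis: 1 mol C initially; let X = conversion of C. Extent ξ = 0.5X.
Mole table: n_C = 1 − X; n_A = 1.5X.
n_T = Σnᵢ = 1 + 0.5X.
Mole fractions y_i = n_i/n_T; Kp = p_A^3 / (p_C^2) with p_i = y_i·P.
This yields a degree-3 equation in X; solving on (0,1), X = 0.392.

X = 0.392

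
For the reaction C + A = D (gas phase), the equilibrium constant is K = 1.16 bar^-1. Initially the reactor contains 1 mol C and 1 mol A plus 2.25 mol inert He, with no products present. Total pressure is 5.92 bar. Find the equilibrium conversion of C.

Let X = conversion of C (basis 1 mol C); extent of reaction ξ = X.
Species balance: n_C = 1 − X; n_A = 1 − X; n_D = X; n_I = 2.25 (inert).
Summing: n_T = 4.25 − X.
With p_i = (n_i/n_T)P, K = p_D / (p_C p_A).
Equating to 1.16 bar^-1 and solving on 0 < X < 1: X = 0.485.

X = 0.485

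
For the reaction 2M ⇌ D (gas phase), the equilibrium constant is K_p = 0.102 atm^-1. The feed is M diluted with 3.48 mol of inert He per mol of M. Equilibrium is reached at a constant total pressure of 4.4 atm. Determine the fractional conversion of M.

Let X = conversion of M (basis 1 mol M); extent of reaction ξ = 0.5X.
Mole table: n_M = 1 − X; n_D = 0.5X; n_I = 3.48 (inert).
n_T = Σnᵢ = 4.48 − 0.5X.
With p_i = (n_i/n_T)P, K_p = p_D / (p_M^2).
Setting this equal to 0.102 atm^-1 and taking the physical root (0 < X < 1) gives X = 0.148.

X = 0.148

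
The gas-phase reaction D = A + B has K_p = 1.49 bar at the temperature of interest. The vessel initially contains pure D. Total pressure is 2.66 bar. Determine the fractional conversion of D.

Basis: 1 mol D initially; let X = conversion of D. Extent ξ = X.
Species balance: n_D = 1 − X; n_A = X; n_B = X.
n_T = Σnᵢ = 1 + X.
With p_i = (n_i/n_T)P, K_p = p_A p_B / (p_D).
Setting this equal to 1.49 bar and taking the physical root (0 < X < 1) gives X = 0.599.

X = 0.599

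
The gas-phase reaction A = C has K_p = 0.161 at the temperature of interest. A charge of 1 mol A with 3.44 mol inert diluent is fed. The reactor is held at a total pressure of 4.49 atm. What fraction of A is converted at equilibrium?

X = 0.139

Take 1 mol A as basis and let X be its fractional conversion, so ξ = X.
Moles: n_A = 1 − X; n_C = X; n_I = 3.44 (inert).
n_T stays at 4.44 (no change in mole number).
Mole fractions y_i = n_i/n_T; K_p = p_C / (p_A) with p_i = y_i·P.
Equating to 0.161 and solving on 0 < X < 1: X = 0.139.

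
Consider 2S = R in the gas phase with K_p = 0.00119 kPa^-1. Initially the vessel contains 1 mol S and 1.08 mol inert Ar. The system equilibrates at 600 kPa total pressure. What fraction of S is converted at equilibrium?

Let X = conversion of S (basis 1 mol S); extent of reaction ξ = 0.5X.
Moles: n_S = 1 − X; n_R = 0.5X; n_I = 1.08 (inert).
Summing: n_T = 2.08 − 0.5X.
Mole fractions y_i = n_i/n_T; K_p = p_R / (p_S^2) with p_i = y_i·P.
Substituting and setting equal to 0.00119 kPa^-1 gives a polynomial in X; the root in (0,1) is X = 0.332.

X = 0.332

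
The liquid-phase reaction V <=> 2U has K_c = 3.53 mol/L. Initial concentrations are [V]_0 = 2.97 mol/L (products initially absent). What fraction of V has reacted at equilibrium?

X = 0.416

Let X = conversion of V; extent ξ = 2.97·X mol/L.
Concentrations: [V] = 2.97 − 2.97X; [U] = 5.94X.
K_c = [U]^2 / ([V]).
This equals 3.53 at X = 0.416 (the root in 0 < X < 1).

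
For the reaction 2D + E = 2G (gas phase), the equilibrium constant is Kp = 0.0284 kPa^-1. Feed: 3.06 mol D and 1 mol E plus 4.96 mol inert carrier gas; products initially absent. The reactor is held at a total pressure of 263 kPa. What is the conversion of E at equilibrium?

X = 0.580

Basis: 1 mol E initially; let X = conversion of E. Extent ξ = X.
Mole table: n_D = 3.06 − 2X; n_E = 1 − X; n_G = 2X; n_I = 4.96 (inert).
Total moles n_T = 9.02 − X.
With p_i = (n_i/n_T)P, Kp = p_G^2 / (p_D^2 p_E).
Setting this equal to 0.0284 kPa^-1 and taking the physical root (0 < X < 1) gives X = 0.580.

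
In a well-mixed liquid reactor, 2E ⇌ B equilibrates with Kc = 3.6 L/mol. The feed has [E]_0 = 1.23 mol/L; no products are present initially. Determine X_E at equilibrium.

X = 0.716

Let X = conversion of E; extent ξ = 1.23X/2 mol/L.
Concentrations: [E] = 1.23 − 1.23X; [B] = 0.615X.
Kc = [B] / ([E]^2).
Setting equal to 3.6 and solving for X on (0,1) gives X = 0.716.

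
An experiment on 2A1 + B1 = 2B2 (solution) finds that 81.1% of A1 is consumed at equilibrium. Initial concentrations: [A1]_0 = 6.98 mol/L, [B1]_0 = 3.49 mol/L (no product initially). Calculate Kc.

Kc = 27.9 L/mol

Let X = conversion of A1.
Concentrations: [A1] = 6.98 − 6.98X; [B1] = 3.49 − 3.49X; [B2] = 6.98X.
At X = 0.811: [A1] = 1.32, [B1] = 0.66, [B2] = 5.66.
Kc = [B2]^2 / ([A1]^2 [B1]) = 27.9 L/mol.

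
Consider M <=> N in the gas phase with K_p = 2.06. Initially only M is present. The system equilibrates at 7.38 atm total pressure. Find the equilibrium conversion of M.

Take 1 mol M as basis and let X be its fractional conversion, so ξ = X.
Species balance: n_M = 1 − X; n_N = X.
Since Δν = 0, n_T = 1 throughout.
With p_i = (n_i/n_T)P, K_p = p_N / (p_M).
Substituting and setting equal to 2.06 gives a polynomial in X; the root in (0,1) is X = 0.673.

X = 0.673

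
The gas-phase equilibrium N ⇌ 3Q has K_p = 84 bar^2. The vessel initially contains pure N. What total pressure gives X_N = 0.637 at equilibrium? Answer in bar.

Basis: 1 mol N initially; let X = conversion of N. Extent ξ = X.
Mole table: n_N = 1 − X; n_Q = 3X.
n_T = Σnᵢ = 1 + 2X.
K_p = p_Q^3 / (p_N) with p_i = (n_i/n_T)·P.
At X = 0.637: the mole-fraction product g(X) = Π y_i^ν_i = 3.718. Since K_p = g(X)·P^{2}, P = (K_p/g)^(1/2) = (84/3.718)^(1/2) = 4.75 bar.

P = 4.75 bar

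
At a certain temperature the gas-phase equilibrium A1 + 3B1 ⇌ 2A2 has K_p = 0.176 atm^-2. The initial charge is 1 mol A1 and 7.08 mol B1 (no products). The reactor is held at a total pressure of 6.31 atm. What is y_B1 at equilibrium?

Let X = conversion of A1 (basis 1 mol A1); extent of reaction ξ = X.
Species balance: n_A1 = 1 − X; n_B1 = 7.08 − 3X; n_A2 = 2X.
Total moles n_T = 8.08 − 2X.
y_i = n_i/n_T, p_i = y_i·P. K_p = p_A2^2 / (p_A1 p_B1^3).
Substituting and setting equal to 0.176 atm^-2 gives a polynomial in X; the root in (0,1) is X = 0.831.
Then n_B1 = 4.59, n_T = 6.42, so y_B1 = 0.715.

y_B1 = 0.715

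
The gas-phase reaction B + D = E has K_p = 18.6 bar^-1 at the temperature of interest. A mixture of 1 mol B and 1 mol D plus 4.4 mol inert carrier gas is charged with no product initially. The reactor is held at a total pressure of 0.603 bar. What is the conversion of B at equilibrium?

X = 0.491

Let X = conversion of B (basis 1 mol B); extent of reaction ξ = X.
At extent ξ: n_B = 1 − X; n_D = 1 − X; n_E = X; n_I = 4.4 (inert).
n_T = Σnᵢ = 6.4 − X.
With p_i = (n_i/n_T)P, K_p = p_E / (p_B p_D).
Setting this equal to 18.6 bar^-1 and taking the physical root (0 < X < 1) gives X = 0.491.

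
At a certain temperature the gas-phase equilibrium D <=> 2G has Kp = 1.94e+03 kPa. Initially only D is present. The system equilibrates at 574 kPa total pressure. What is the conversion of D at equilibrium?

X = 0.677

Take 1 mol D as basis and let X be its fractional conversion, so ξ = X.
At extent ξ: n_D = 1 − X; n_G = 2X.
Summing: n_T = 1 + X.
y_i = n_i/n_T, p_i = y_i·P. Kp = p_G^2 / (p_D).
This yields a degree-2 equation in X; solving on (0,1), X = 0.677.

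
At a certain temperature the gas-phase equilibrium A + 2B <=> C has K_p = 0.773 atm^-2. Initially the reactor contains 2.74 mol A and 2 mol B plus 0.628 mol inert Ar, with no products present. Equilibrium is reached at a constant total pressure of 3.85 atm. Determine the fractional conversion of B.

Basis: 2 mol B initially; let X = conversion of B. Extent ξ = X.
Moles: n_A = 2.74 − X; n_B = 2 − 2X; n_C = X; n_I = 0.628 (inert).
Summing: n_T = 5.37 − 2X.
Mole fractions y_i = n_i/n_T; K_p = p_C / (p_A p_B^2) with p_i = y_i·P.
Substituting and setting equal to 0.773 atm^-2 gives a polynomial in X; the root in (0,1) is X = 0.663.

X = 0.663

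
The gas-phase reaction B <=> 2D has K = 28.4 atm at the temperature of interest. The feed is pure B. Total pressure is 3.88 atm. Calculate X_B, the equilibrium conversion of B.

X = 0.804

Basis: 1 mol B initially; let X = conversion of B. Extent ξ = X.
Moles: n_B = 1 − X; n_D = 2X.
n_T = Σnᵢ = 1 + X.
y_i = n_i/n_T, p_i = y_i·P. K = p_D^2 / (p_B).
Equating to 28.4 atm and solving on 0 < X < 1: X = 0.804.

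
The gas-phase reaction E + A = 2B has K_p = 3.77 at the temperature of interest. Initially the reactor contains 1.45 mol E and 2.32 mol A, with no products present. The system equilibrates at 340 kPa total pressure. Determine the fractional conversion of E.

X = 0.607

Basis: 1.45 mol E initially; let X = conversion of E. Extent ξ = 1.45X.
Moles: n_E = 1.45 − 1.45X; n_A = 2.32 − 1.45X; n_B = 2.9X.
n_T stays at 3.77 (no change in mole number).
With p_i = (n_i/n_T)P, K_p = p_B^2 / (p_E p_A).
This yields a degree-2 equation in X; solving on (0,1), X = 0.607.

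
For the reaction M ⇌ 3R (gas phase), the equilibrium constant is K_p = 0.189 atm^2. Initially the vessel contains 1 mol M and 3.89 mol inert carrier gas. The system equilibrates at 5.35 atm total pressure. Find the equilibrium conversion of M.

Take 1 mol M as basis and let X be its fractional conversion, so ξ = X.
Moles: n_M = 1 − X; n_R = 3X; n_I = 3.89 (inert).
Total moles n_T = 4.89 + 2X.
With p_i = (n_i/n_T)P, K_p = p_R^3 / (p_M).
Substituting and setting equal to 0.189 atm^2 gives a polynomial in X; the root in (0,1) is X = 0.177.

X = 0.177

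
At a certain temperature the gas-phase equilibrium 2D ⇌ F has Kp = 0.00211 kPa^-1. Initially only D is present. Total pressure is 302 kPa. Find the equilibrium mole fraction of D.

y_D = 0.694

Take 1 mol D as basis and let X be its fractional conversion, so ξ = 0.5X.
Species balance: n_D = 1 − X; n_F = 0.5X.
n_T = Σnᵢ = 1 − 0.5X.
Mole fractions y_i = n_i/n_T; Kp = p_F / (p_D^2) with p_i = y_i·P.
Equating to 0.00211 kPa^-1 and solving on 0 < X < 1: X = 0.469.
Then n_D = 0.531, n_T = 0.765, so y_D = 0.694.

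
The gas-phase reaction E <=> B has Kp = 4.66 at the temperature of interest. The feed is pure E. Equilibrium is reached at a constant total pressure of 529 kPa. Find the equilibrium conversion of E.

X = 0.823

Let X = conversion of E (basis 1 mol E); extent of reaction ξ = X.
At extent ξ: n_E = 1 − X; n_B = X.
n_T stays at 1 (no change in mole number).
Mole fractions y_i = n_i/n_T; Kp = p_B / (p_E) with p_i = y_i·P.
Setting this equal to 4.66 and taking the physical root (0 < X < 1) gives X = 0.823.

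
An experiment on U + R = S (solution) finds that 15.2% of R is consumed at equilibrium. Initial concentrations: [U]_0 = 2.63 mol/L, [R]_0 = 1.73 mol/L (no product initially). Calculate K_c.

K_c = 0.0757 L/mol

Let X = conversion of R.
Concentrations: [U] = 2.63 − 1.73X; [R] = 1.73 − 1.73X; [S] = 1.73X.
At X = 0.152: [U] = 2.37, [R] = 1.47, [S] = 0.263.
K_c = [S] / ([U] [R]) = 0.0757 L/mol.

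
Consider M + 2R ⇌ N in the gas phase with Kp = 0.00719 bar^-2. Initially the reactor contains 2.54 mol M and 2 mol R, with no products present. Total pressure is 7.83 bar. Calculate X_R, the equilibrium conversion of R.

X = 0.165

Basis: 2 mol R initially; let X = conversion of R. Extent ξ = X.
At extent ξ: n_M = 2.54 − X; n_R = 2 − 2X; n_N = X.
Total moles n_T = 4.54 − 2X.
With p_i = (n_i/n_T)P, Kp = p_N / (p_M p_R^2).
Setting this equal to 0.00719 bar^-2 and taking the physical root (0 < X < 1) gives X = 0.165.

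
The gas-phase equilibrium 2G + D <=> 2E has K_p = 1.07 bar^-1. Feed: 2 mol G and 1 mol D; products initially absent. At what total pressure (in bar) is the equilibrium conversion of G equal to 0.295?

Take 2 mol G as basis and let X be its fractional conversion, so ξ = X.
Moles: n_G = 2 − 2X; n_D = 1 − X; n_E = 2X.
Summing: n_T = 3 − X.
K_p = p_E^2 / (p_G^2 p_D) with p_i = (n_i/n_T)·P.
At X = 0.295: the mole-fraction product g(X) = Π y_i^ν_i = 0.6718. Since K_p = g(X)·P^{-1}, P = (g/K_p)^(1/1) = (0.6718/1.07)^(1/1) = 0.628 bar.

P = 0.628 bar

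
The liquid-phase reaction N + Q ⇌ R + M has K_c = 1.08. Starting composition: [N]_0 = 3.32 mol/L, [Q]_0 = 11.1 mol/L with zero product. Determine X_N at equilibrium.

Let X = conversion of N; extent ξ = 3.32·X mol/L.
Concentrations: [N] = 3.32 − 3.32X; [Q] = 11.1 − 3.32X; [R] = 3.32X; [M] = 3.32X.
K_c = [R] [M] / ([N] [Q]).
Setting equal to 1.08 and solving for X on (0,1) gives X = 0.780.

X = 0.780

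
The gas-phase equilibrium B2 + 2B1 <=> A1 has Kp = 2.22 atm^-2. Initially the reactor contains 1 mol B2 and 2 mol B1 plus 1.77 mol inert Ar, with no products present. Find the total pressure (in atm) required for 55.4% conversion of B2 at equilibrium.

P = 3.07 atm

Take 1 mol B2 as basis and let X be its fractional conversion, so ξ = X.
Mole table: n_B2 = 1 − X; n_B1 = 2 − 2X; n_A1 = X; n_I = 1.77 (inert).
Total moles n_T = 4.77 − 2X.
Kp = p_A1 / (p_B2 p_B1^2) with p_i = (n_i/n_T)·P.
At X = 0.554: the mole-fraction product g(X) = Π y_i^ν_i = 20.94. Since Kp = g(X)·P^{-2}, P = (g/Kp)^(1/2) = (20.94/2.22)^(1/2) = 3.07 atm.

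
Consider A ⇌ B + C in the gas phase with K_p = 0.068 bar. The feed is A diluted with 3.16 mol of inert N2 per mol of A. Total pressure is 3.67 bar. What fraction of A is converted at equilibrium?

X = 0.248

Take 1 mol A as basis and let X be its fractional conversion, so ξ = X.
Species balance: n_A = 1 − X; n_B = X; n_C = X; n_I = 3.16 (inert).
Summing: n_T = 4.16 + X.
Mole fractions y_i = n_i/n_T; K_p = p_B p_C / (p_A) with p_i = y_i·P.
Equating to 0.068 bar and solving on 0 < X < 1: X = 0.248.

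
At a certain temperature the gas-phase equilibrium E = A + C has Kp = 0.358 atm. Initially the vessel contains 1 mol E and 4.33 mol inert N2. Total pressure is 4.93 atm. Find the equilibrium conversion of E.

Take 1 mol E as basis and let X be its fractional conversion, so ξ = X.
Moles: n_E = 1 − X; n_A = X; n_C = X; n_I = 4.33 (inert).
Summing: n_T = 5.33 + X.
y_i = n_i/n_T, p_i = y_i·P. Kp = p_A p_C / (p_E).
Setting this equal to 0.358 atm and taking the physical root (0 < X < 1) gives X = 0.472.

X = 0.472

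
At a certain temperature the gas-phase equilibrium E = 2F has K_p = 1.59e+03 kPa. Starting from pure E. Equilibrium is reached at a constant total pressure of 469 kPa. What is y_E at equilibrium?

y_E = 0.192

Basis: 1 mol E initially; let X = conversion of E. Extent ξ = X.
At extent ξ: n_E = 1 − X; n_F = 2X.
n_T = Σnᵢ = 1 + X.
With p_i = (n_i/n_T)P, K_p = p_F^2 / (p_E).
This yields a degree-2 equation in X; solving on (0,1), X = 0.677.
Then n_E = 0.323, n_T = 1.68, so y_E = 0.192.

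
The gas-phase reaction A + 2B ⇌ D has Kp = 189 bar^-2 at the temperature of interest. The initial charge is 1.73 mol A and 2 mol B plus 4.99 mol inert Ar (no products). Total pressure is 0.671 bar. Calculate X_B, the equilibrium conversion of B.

X = 0.679

Take 2 mol B as basis and let X be its fractional conversion, so ξ = X.
Species balance: n_A = 1.73 − X; n_B = 2 − 2X; n_D = X; n_I = 4.99 (inert).
n_T = Σnᵢ = 8.72 − 2X.
y_i = n_i/n_T, p_i = y_i·P. Kp = p_D / (p_A p_B^2).
Setting this equal to 189 bar^-2 and taking the physical root (0 < X < 1) gives X = 0.679.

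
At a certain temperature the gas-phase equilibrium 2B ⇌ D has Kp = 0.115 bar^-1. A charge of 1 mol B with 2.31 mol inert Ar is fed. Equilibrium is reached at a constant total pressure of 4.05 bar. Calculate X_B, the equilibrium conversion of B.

X = 0.190

Basis: 1 mol B initially; let X = conversion of B. Extent ξ = 0.5X.
At extent ξ: n_B = 1 − X; n_D = 0.5X; n_I = 2.31 (inert).
Summing: n_T = 3.31 − 0.5X.
y_i = n_i/n_T, p_i = y_i·P. Kp = p_D / (p_B^2).
Setting this equal to 0.115 bar^-1 and taking the physical root (0 < X < 1) gives X = 0.190.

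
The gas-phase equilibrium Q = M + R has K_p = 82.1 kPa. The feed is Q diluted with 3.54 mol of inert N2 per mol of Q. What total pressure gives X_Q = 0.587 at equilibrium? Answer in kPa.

Let X = conversion of Q (basis 1 mol Q); extent of reaction ξ = X.
Mole table: n_Q = 1 − X; n_M = X; n_R = X; n_I = 3.54 (inert).
n_T = Σnᵢ = 4.54 + X.
K_p = p_M p_R / (p_Q) with p_i = (n_i/n_T)·P.
At X = 0.587: the mole-fraction product g(X) = Π y_i^ν_i = 0.1627. Since K_p = g(X)·P^{1}, P = (K_p/g)^(1/1) = (82.1/0.1627)^(1/1) = 505 kPa.

P = 505 kPa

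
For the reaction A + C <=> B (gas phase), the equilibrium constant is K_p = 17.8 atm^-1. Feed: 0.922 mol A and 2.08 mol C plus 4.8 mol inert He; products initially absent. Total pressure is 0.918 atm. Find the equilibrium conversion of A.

X = 0.760

Let X = conversion of A (basis 0.922 mol A); extent of reaction ξ = 0.922X.
At extent ξ: n_A = 0.922 − 0.922X; n_C = 2.08 − 0.922X; n_B = 0.922X; n_I = 4.8 (inert).
Total moles n_T = 7.8 − 0.922X.
Mole fractions y_i = n_i/n_T; K_p = p_B / (p_A p_C) with p_i = y_i·P.
Substituting and setting equal to 17.8 atm^-1 gives a polynomial in X; the root in (0,1) is X = 0.760.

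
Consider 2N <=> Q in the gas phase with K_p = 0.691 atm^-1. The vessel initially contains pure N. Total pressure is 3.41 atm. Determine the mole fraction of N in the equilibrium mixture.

y_N = 0.473

Let X = conversion of N (basis 1 mol N); extent of reaction ξ = 0.5X.
Mole table: n_N = 1 − X; n_Q = 0.5X.
n_T = Σnᵢ = 1 − 0.5X.
Mole fractions y_i = n_i/n_T; K_p = p_Q / (p_N^2) with p_i = y_i·P.
Equating to 0.691 atm^-1 and solving on 0 < X < 1: X = 0.690.
Then n_N = 0.31, n_T = 0.655, so y_N = 0.473.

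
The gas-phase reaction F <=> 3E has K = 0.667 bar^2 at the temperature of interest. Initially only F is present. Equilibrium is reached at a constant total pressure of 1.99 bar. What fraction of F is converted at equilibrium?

Let X = conversion of F (basis 1 mol F); extent of reaction ξ = X.
At extent ξ: n_F = 1 − X; n_E = 3X.
Total moles n_T = 1 + 2X.
y_i = n_i/n_T, p_i = y_i·P. K = p_E^3 / (p_F).
Equating to 0.667 bar^2 and solving on 0 < X < 1: X = 0.216.

X = 0.216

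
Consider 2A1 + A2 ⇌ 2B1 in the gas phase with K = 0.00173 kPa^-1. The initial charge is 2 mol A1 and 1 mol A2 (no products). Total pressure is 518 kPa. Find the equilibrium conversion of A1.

Let X = conversion of A1 (basis 2 mol A1); extent of reaction ξ = X.
Species balance: n_A1 = 2 − 2X; n_A2 = 1 − X; n_B1 = 2X.
Total moles n_T = 3 − X.
With p_i = (n_i/n_T)P, K = p_B1^2 / (p_A1^2 p_A2).
This yields a degree-3 equation in X; solving on (0,1), X = 0.323.

X = 0.323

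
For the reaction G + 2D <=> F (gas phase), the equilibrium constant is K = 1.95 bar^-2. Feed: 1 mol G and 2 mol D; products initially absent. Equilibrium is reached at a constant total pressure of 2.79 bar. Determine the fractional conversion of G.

X = 0.690

Let X = conversion of G (basis 1 mol G); extent of reaction ξ = X.
At extent ξ: n_G = 1 − X; n_D = 2 − 2X; n_F = X.
Summing: n_T = 3 − 2X.
Mole fractions y_i = n_i/n_T; K = p_F / (p_G p_D^2) with p_i = y_i·P.
Setting this equal to 1.95 bar^-2 and taking the physical root (0 < X < 1) gives X = 0.690.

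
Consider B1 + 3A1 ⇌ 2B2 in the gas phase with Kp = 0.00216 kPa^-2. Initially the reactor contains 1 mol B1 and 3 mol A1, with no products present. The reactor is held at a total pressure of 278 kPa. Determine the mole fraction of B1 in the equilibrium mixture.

y_B1 = 0.096

Basis: 1 mol B1 initially; let X = conversion of B1. Extent ξ = X.
Moles: n_B1 = 1 − X; n_A1 = 3 − 3X; n_B2 = 2X.
n_T = Σnᵢ = 4 − 2X.
y_i = n_i/n_T, p_i = y_i·P. Kp = p_B2^2 / (p_B1 p_A1^3).
Substituting and setting equal to 0.00216 kPa^-2 gives a polynomial in X; the root in (0,1) is X = 0.763.
Then n_B1 = 0.237, n_T = 2.47, so y_B1 = 0.096.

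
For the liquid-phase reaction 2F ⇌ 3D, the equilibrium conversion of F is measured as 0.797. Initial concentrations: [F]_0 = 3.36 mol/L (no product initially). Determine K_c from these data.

Let X = conversion of F.
Concentrations: [F] = 3.36 − 3.36X; [D] = 5.04X.
At X = 0.797: [F] = 0.682, [D] = 4.02.
K_c = [D]^3 / ([F]^2) = 139 mol/L.

K_c = 139 mol/L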